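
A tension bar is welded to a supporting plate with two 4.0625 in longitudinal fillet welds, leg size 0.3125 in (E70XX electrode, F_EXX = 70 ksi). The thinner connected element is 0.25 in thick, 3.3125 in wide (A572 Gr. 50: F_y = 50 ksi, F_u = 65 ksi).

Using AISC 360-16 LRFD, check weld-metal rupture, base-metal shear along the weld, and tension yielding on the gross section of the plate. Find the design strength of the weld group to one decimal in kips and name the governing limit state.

37.3 kips (gross-section yield governs)

Weld metal: throat = 0.707×0.3125 = 0.22094 in, L = 2×4.0625 = 8.125 in. φR_n = 0.75 × 0.6 × 70 × 0.22094 × 8.125 = 56.5 kips.
Base metal shear (0.25 in plate): yield φR_n = 1.0×0.6×50×0.25×8.125 = 60.9 kips; rupture φR_n = 0.75×0.6×65×0.25×8.125 = 59.4 kips; take 59.4 kips (rupture).
Tension yield (gross): A_g = 3.3125×0.25 = 0.82813 in². φR_n = 0.90 × 50 × 0.82813 = 37.3 kips.
Governing: min(56.5, 59.4, 37.3) = 37.3 kips → gross-section yield.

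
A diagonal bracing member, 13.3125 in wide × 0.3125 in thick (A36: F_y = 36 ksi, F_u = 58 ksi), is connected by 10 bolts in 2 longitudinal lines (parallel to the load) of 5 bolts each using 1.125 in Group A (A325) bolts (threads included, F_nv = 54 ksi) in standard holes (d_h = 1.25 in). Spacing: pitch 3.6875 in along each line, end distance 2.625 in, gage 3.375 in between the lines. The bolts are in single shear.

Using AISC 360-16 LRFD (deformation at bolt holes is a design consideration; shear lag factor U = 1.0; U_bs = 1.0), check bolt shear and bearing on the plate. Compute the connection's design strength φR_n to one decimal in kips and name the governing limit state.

358.9 kips (bearing governs)

Bolt shear: A_b = π(1.125)²/4 = 0.99402 in². φR_n = 0.75 × 54 × 0.99402 × 10 × 1 = 402.6 kips.
Bearing (0.3125 in plate, F_u = 58 ksi): end bolts L_c = 2.625 − 1.25/2 = 2, R_n = min(1.2×2×0.3125×58, 2.4×1.125×0.3125×58) = 43.5 kips/bolt; interior L_c = 3.6875 − 1.25 = 2.4375, R_n = 48.938 kips/bolt. φR_n = 0.75 × (2×43.5 + 8×48.938) = 358.9 kips.
Governing: min(402.6, 358.9) = 358.9 kips → bearing.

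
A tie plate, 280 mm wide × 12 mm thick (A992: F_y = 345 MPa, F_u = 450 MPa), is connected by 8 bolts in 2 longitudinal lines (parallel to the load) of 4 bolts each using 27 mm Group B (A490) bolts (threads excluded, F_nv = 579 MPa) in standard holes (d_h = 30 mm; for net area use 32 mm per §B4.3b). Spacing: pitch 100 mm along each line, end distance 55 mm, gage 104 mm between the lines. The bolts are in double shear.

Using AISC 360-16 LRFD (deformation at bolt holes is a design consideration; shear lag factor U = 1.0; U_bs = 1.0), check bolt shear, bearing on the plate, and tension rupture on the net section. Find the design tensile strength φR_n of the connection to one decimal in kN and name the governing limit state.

Bolt shear: A_b = π(27)²/4 = 572.56 mm². φR_n = 0.75 × 579 × 572.56 × 8 × 2 = 3978.1 kN.
Bearing (12 mm plate, F_u = 450 MPa): end bolts L_c = 55 − 30/2 = 40, R_n = min(1.2×40×12×450, 2.4×27×12×450) = 259.2 kN/bolt; interior L_c = 100 − 30 = 70, R_n = 349.92 kN/bolt. φR_n = 0.75 × (2×259.2 + 6×349.92) = 1963.4 kN.
Tension rupture (net): A_n = (280 − 2×32)×12 = 2592 mm² (U = 1.0, A_e = A_n). φR_n = 0.75 × 450 × 2592 = 874.8 kN.
Governing: min(3978.1, 1963.4, 874.8) = 874.8 kN → net-section rupture.

874.8 kN (net-section rupture governs)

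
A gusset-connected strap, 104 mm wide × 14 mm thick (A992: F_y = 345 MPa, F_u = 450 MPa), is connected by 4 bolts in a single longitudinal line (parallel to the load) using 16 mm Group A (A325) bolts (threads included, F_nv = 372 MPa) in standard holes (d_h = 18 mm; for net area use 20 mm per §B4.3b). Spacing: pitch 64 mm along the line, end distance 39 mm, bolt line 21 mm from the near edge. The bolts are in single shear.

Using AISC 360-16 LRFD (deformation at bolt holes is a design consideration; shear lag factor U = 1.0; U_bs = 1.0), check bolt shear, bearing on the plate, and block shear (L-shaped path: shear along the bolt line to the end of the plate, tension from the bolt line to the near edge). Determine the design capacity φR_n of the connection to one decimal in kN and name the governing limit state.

224.4 kN (bolt shear governs)

Bolt shear: A_b = π(16)²/4 = 201.06 mm². φR_n = 0.75 × 372 × 201.06 × 4 × 1 = 224.4 kN.
Bearing (14 mm plate, F_u = 450 MPa): end bolts L_c = 39 − 18/2 = 30, R_n = min(1.2×30×14×450, 2.4×16×14×450) = 226.8 kN/bolt; interior L_c = 64 − 18 = 46, R_n = 241.92 kN/bolt. φR_n = 0.75 × (1×226.8 + 3×241.92) = 714.4 kN.
Block shear: shear path 1×[39+3×64] = 1×231 mm, A_gv = 3234, A_nv = 1×(231 − 3.5×20)×14 = 2254 mm²; tension to near edge: (21 − 0.5×20)×14 = 154 mm². R_n = min(0.6×450×2254, 0.6×345×3234) + 1.0×450×154 = min(608.58, 669.44) + 69.3 = 677.88 kN. φR_n = 0.75 × 677.88 = 508.4 kN.
Governing: min(224.4, 714.4, 508.4) = 224.4 kN → bolt shear.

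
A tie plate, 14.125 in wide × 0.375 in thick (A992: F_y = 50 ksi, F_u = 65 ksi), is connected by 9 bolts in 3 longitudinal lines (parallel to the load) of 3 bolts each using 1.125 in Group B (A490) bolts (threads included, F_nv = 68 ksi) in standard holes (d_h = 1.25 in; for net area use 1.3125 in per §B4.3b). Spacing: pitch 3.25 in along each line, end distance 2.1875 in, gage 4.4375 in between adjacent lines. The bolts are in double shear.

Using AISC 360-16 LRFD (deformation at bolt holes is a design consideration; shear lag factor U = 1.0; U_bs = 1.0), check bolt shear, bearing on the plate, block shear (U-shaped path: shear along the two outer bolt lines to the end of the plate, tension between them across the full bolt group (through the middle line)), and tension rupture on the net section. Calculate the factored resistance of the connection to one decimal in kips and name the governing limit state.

Bolt shear: A_b = π(1.125)²/4 = 0.99402 in². φR_n = 0.75 × 68 × 0.99402 × 9 × 2 = 912.5 kips.
Bearing (0.375 in plate, F_u = 65 ksi): end bolts L_c = 2.1875 − 1.25/2 = 1.5625, R_n = min(1.2×1.5625×0.375×65, 2.4×1.125×0.375×65) = 45.703 kips/bolt; interior L_c = 3.25 − 1.25 = 2, R_n = 58.5 kips/bolt. φR_n = 0.75 × (3×45.703 + 6×58.5) = 366.1 kips.
Block shear: shear path 2×[2.1875+2×3.25] = 2×8.6875 in, A_gv = 6.5156, A_nv = 2×(8.6875 − 2.5×1.3125)×0.375 = 4.0547 in²; tension across gage: (8.875 − 2×1.3125)×0.375 = 2.3438 in². R_n = min(0.6×65×4.0547, 0.6×50×6.5156) + 1.0×65×2.3438 = min(158.13, 195.47) + 152.35 = 310.48 kips. φR_n = 0.75 × 310.48 = 232.9 kips.
Tension rupture (net): A_n = (14.125 − 3×1.3125)×0.375 = 3.8203 in² (U = 1.0, A_e = A_n). φR_n = 0.75 × 65 × 3.8203 = 186.2 kips.
Governing: min(912.5, 366.1, 232.9, 186.2) = 186.2 kips → net-section rupture.

186.2 kips (net-section rupture governs)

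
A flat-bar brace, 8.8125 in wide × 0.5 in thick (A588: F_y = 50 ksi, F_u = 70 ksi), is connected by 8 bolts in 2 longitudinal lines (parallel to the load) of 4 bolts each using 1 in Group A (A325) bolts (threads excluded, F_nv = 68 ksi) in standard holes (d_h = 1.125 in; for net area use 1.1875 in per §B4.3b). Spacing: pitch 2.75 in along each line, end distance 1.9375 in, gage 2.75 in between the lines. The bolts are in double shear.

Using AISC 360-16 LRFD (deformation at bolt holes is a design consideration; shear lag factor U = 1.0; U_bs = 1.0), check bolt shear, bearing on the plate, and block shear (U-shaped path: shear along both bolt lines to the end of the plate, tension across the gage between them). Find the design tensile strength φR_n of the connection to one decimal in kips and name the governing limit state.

231.0 kips (block shear governs)

Bolt shear: A_b = π(1)²/4 = 0.7854 in². φR_n = 0.75 × 68 × 0.7854 × 8 × 2 = 640.9 kips.
Bearing (0.5 in plate, F_u = 70 ksi): end bolts L_c = 1.9375 − 1.125/2 = 1.375, R_n = min(1.2×1.375×0.5×70, 2.4×1×0.5×70) = 57.75 kips/bolt; interior L_c = 2.75 − 1.125 = 1.625, R_n = 68.25 kips/bolt. φR_n = 0.75 × (2×57.75 + 6×68.25) = 393.8 kips.
Block shear: shear path 2×[1.9375+3×2.75] = 2×10.1875 in, A_gv = 10.188, A_nv = 2×(10.1875 − 3.5×1.1875)×0.5 = 6.0313 in²; tension across gage: (2.75 − 1×1.1875)×0.5 = 0.78125 in². R_n = min(0.6×70×6.0313, 0.6×50×10.188) + 1.0×70×0.78125 = min(253.31, 305.64) + 54.688 = 308 kips. φR_n = 0.75 × 308 = 231.0 kips.
Governing: min(640.9, 393.8, 231.0) = 231.0 kips → block shear.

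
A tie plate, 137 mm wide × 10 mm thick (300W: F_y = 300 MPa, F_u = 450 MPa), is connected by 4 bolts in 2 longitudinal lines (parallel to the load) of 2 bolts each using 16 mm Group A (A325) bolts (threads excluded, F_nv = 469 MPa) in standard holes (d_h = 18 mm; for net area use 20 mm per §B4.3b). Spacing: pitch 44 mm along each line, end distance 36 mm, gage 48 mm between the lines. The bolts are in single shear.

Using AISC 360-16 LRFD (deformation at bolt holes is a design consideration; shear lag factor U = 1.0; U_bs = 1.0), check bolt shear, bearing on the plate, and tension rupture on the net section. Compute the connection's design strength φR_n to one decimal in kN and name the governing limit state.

282.9 kN (bolt shear governs)

Bolt shear: A_b = π(16)²/4 = 201.06 mm². φR_n = 0.75 × 469 × 201.06 × 4 × 1 = 282.9 kN.
Bearing (10 mm plate, F_u = 450 MPa): end bolts L_c = 36 − 18/2 = 27, R_n = min(1.2×27×10×450, 2.4×16×10×450) = 145.8 kN/bolt; interior L_c = 44 − 18 = 26, R_n = 140.4 kN/bolt. φR_n = 0.75 × (2×145.8 + 2×140.4) = 429.3 kN.
Tension rupture (net): A_n = (137 − 2×20)×10 = 970 mm² (U = 1.0, A_e = A_n). φR_n = 0.75 × 450 × 970 = 327.4 kN.
Governing: min(282.9, 429.3, 327.4) = 282.9 kN → bolt shear.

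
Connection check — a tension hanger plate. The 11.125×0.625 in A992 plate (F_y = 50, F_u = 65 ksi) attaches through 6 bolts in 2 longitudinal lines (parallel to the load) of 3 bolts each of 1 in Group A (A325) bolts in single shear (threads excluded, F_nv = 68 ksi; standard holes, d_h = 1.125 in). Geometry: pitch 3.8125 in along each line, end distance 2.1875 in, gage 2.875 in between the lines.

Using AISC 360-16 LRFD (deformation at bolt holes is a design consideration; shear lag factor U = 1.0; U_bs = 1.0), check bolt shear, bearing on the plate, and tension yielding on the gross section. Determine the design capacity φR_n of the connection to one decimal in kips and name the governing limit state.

Bolt shear: A_b = π(1)²/4 = 0.7854 in². φR_n = 0.75 × 68 × 0.7854 × 6 × 1 = 240.3 kips.
Bearing (0.625 in plate, F_u = 65 ksi): end bolts L_c = 2.1875 − 1.125/2 = 1.625, R_n = min(1.2×1.625×0.625×65, 2.4×1×0.625×65) = 79.219 kips/bolt; interior L_c = 3.8125 − 1.125 = 2.6875, R_n = 97.5 kips/bolt. φR_n = 0.75 × (2×79.219 + 4×97.5) = 411.3 kips.
Tension yield (gross): A_g = 11.125×0.625 = 6.9531 in². φR_n = 0.90 × 50 × 6.9531 = 312.9 kips.
Governing: min(240.3, 411.3, 312.9) = 240.3 kips → bolt shear.

240.3 kips (bolt shear governs)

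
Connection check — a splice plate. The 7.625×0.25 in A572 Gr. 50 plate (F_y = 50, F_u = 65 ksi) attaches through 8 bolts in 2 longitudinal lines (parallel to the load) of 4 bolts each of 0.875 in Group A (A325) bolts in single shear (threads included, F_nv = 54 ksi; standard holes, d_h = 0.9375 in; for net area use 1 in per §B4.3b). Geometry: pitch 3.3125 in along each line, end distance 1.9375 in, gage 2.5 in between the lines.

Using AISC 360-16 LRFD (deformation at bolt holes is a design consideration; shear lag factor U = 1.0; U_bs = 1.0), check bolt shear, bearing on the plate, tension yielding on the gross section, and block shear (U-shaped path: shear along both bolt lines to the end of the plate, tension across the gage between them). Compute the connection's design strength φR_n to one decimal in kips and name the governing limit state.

85.8 kips (gross-section yield governs)

Bolt shear: A_b = π(0.875)²/4 = 0.60132 in². φR_n = 0.75 × 54 × 0.60132 × 8 × 1 = 194.8 kips.
Bearing (0.25 in plate, F_u = 65 ksi): end bolts L_c = 1.9375 − 0.9375/2 = 1.46875, R_n = min(1.2×1.46875×0.25×65, 2.4×0.875×0.25×65) = 28.641 kips/bolt; interior L_c = 3.3125 − 0.9375 = 2.375, R_n = 34.125 kips/bolt. φR_n = 0.75 × (2×28.641 + 6×34.125) = 196.5 kips.
Tension yield (gross): A_g = 7.625×0.25 = 1.9063 in². φR_n = 0.90 × 50 × 1.9063 = 85.8 kips.
Block shear: shear path 2×[1.9375+3×3.3125] = 2×11.875 in, A_gv = 5.9375, A_nv = 2×(11.875 − 3.5×1)×0.25 = 4.1875 in²; tension across gage: (2.5 − 1×1)×0.25 = 0.375 in². R_n = min(0.6×65×4.1875, 0.6×50×5.9375) + 1.0×65×0.375 = min(163.31, 178.13) + 24.375 = 187.69 kips. φR_n = 0.75 × 187.69 = 140.8 kips.
Governing: min(194.8, 196.5, 85.8, 140.8) = 85.8 kips → gross-section yield.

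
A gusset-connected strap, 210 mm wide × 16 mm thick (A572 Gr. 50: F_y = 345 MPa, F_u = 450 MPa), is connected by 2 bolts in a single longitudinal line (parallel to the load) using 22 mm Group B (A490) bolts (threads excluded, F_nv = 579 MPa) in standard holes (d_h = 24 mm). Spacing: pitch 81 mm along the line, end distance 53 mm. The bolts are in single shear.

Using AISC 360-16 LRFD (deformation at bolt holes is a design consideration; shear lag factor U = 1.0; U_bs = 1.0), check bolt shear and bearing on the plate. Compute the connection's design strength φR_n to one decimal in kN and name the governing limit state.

Bolt shear: A_b = π(22)²/4 = 380.13 mm². φR_n = 0.75 × 579 × 380.13 × 2 × 1 = 330.1 kN.
Bearing (16 mm plate, F_u = 450 MPa): end bolts L_c = 53 − 24/2 = 41, R_n = min(1.2×41×16×450, 2.4×22×16×450) = 354.24 kN/bolt; interior L_c = 81 − 24 = 57, R_n = 380.16 kN/bolt. φR_n = 0.75 × (1×354.24 + 1×380.16) = 550.8 kN.
Governing: min(330.1, 550.8) = 330.1 kN → bolt shear.

330.1 kN (bolt shear governs)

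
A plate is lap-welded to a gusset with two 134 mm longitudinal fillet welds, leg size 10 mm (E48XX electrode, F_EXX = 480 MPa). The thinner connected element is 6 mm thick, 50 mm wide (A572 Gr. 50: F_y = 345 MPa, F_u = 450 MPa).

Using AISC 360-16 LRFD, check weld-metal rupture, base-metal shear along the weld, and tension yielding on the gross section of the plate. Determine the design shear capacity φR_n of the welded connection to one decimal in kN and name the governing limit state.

Weld metal: throat = 0.707×10 = 7.07 mm, L = 2×134 = 268 mm. φR_n = 0.75 × 0.6 × 480 × 7.07 × 268 = 409.3 kN.
Base metal shear (6 mm plate): yield φR_n = 1.0×0.6×345×6×268 = 332.9 kN; rupture φR_n = 0.75×0.6×450×6×268 = 325.6 kN; take 325.6 kN (rupture).
Tension yield (gross): A_g = 50×6 = 300 mm². φR_n = 0.90 × 345 × 300 = 93.2 kN.
Governing: min(409.3, 325.6, 93.2) = 93.2 kN → gross-section yield.

93.2 kN (gross-section yield governs)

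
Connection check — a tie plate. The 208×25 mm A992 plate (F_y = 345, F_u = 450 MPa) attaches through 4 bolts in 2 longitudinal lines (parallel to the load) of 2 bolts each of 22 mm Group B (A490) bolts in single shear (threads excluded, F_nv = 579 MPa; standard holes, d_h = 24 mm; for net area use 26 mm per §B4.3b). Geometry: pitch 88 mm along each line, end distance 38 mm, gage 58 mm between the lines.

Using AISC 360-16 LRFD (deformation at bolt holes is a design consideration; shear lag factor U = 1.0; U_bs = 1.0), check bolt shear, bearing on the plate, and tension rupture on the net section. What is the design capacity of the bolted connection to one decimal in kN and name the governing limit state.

660.3 kN (bolt shear governs)

Bolt shear: A_b = π(22)²/4 = 380.13 mm². φR_n = 0.75 × 579 × 380.13 × 4 × 1 = 660.3 kN.
Bearing (25 mm plate, F_u = 450 MPa): end bolts L_c = 38 − 24/2 = 26, R_n = min(1.2×26×25×450, 2.4×22×25×450) = 351 kN/bolt; interior L_c = 88 − 24 = 64, R_n = 594 kN/bolt. φR_n = 0.75 × (2×351 + 2×594) = 1417.5 kN.
Tension rupture (net): A_n = (208 − 2×26)×25 = 3900 mm² (U = 1.0, A_e = A_n). φR_n = 0.75 × 450 × 3900 = 1316.3 kN.
Governing: min(660.3, 1417.5, 1316.3) = 660.3 kN → bolt shear.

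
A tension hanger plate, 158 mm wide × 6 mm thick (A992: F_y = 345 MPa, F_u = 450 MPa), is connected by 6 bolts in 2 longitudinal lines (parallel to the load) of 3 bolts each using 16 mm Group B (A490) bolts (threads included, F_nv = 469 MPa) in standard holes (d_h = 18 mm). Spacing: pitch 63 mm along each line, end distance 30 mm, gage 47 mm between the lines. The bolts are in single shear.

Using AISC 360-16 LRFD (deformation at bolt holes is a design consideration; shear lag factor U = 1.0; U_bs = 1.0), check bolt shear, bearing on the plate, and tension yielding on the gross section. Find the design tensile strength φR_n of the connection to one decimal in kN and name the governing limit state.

Bolt shear: A_b = π(16)²/4 = 201.06 mm². φR_n = 0.75 × 469 × 201.06 × 6 × 1 = 424.3 kN.
Bearing (6 mm plate, F_u = 450 MPa): end bolts L_c = 30 − 18/2 = 21, R_n = min(1.2×21×6×450, 2.4×16×6×450) = 68.04 kN/bolt; interior L_c = 63 − 18 = 45, R_n = 103.68 kN/bolt. φR_n = 0.75 × (2×68.04 + 4×103.68) = 413.1 kN.
Tension yield (gross): A_g = 158×6 = 948 mm². φR_n = 0.90 × 345 × 948 = 294.4 kN.
Governing: min(424.3, 413.1, 294.4) = 294.4 kN → gross-section yield.

294.4 kN (gross-section yield governs)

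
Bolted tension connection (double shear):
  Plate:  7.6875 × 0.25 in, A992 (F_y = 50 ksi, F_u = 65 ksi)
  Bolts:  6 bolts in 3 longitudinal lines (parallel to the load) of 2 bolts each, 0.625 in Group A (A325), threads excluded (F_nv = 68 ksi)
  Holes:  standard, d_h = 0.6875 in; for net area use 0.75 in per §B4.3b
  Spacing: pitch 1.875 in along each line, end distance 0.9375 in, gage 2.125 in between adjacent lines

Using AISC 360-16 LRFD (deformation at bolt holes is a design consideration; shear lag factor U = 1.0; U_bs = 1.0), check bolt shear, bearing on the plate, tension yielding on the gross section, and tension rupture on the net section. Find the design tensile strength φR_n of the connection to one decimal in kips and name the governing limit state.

Bolt shear: A_b = π(0.625)²/4 = 0.3068 in². φR_n = 0.75 × 68 × 0.3068 × 6 × 2 = 187.8 kips.
Bearing (0.25 in plate, F_u = 65 ksi): end bolts L_c = 0.9375 − 0.6875/2 = 0.59375, R_n = min(1.2×0.59375×0.25×65, 2.4×0.625×0.25×65) = 11.578 kips/bolt; interior L_c = 1.875 − 0.6875 = 1.1875, R_n = 23.156 kips/bolt. φR_n = 0.75 × (3×11.578 + 3×23.156) = 78.2 kips.
Tension yield (gross): A_g = 7.6875×0.25 = 1.9219 in². φR_n = 0.90 × 50 × 1.9219 = 86.5 kips.
Tension rupture (net): A_n = (7.6875 − 3×0.75)×0.25 = 1.3594 in² (U = 1.0, A_e = A_n). φR_n = 0.75 × 65 × 1.3594 = 66.3 kips.
Governing: min(187.8, 78.2, 86.5, 66.3) = 66.3 kips → net-section rupture.

66.3 kips (net-section rupture governs)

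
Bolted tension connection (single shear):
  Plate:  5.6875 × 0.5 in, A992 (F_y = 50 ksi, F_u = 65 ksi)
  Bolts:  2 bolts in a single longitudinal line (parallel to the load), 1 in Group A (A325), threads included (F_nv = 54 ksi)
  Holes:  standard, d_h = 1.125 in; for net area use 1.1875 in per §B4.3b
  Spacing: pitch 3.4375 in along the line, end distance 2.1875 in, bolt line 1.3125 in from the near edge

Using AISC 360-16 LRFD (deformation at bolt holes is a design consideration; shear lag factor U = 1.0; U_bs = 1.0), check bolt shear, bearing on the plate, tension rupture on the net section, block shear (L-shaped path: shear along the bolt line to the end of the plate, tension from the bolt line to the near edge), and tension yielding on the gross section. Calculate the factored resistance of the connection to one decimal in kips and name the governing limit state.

63.6 kips (bolt shear governs)

Bolt shear: A_b = π(1)²/4 = 0.7854 in². φR_n = 0.75 × 54 × 0.7854 × 2 × 1 = 63.6 kips.
Bearing (0.5 in plate, F_u = 65 ksi): end bolts L_c = 2.1875 − 1.125/2 = 1.625, R_n = min(1.2×1.625×0.5×65, 2.4×1×0.5×65) = 63.375 kips/bolt; interior L_c = 3.4375 − 1.125 = 2.3125, R_n = 78 kips/bolt. φR_n = 0.75 × (1×63.375 + 1×78) = 106.0 kips.
Tension rupture (net): A_n = (5.6875 − 1×1.1875)×0.5 = 2.25 in² (U = 1.0, A_e = A_n). φR_n = 0.75 × 65 × 2.25 = 109.7 kips.
Block shear: shear path 1×[2.1875+1×3.4375] = 1×5.625 in, A_gv = 2.8125, A_nv = 1×(5.625 − 1.5×1.1875)×0.5 = 1.9219 in²; tension to near edge: (1.3125 − 0.5×1.1875)×0.5 = 0.35938 in². R_n = min(0.6×65×1.9219, 0.6×50×2.8125) + 1.0×65×0.35938 = min(74.954, 84.375) + 23.36 = 98.314 kips. φR_n = 0.75 × 98.314 = 73.7 kips.
Tension yield (gross): A_g = 5.6875×0.5 = 2.8438 in². φR_n = 0.90 × 50 × 2.8438 = 128.0 kips.
Governing: min(63.6, 106.0, 109.7, 73.7, 128.0) = 63.6 kips → bolt shear.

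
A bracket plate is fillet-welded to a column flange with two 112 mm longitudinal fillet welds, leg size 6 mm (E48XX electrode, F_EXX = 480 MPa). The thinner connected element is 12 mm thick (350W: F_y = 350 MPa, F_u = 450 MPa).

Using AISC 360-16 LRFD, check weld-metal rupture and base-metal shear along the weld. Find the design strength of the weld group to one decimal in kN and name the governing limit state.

Weld metal: throat = 0.707×6 = 4.242 mm, L = 2×112 = 224 mm. φR_n = 0.75 × 0.6 × 480 × 4.242 × 224 = 205.2 kN.
Base metal shear (12 mm plate): yield φR_n = 1.0×0.6×350×12×224 = 564.5 kN; rupture φR_n = 0.75×0.6×450×12×224 = 544.3 kN; take 544.3 kN (rupture).
Governing: min(205.2, 544.3) = 205.2 kN → weld metal.

205.2 kN (weld metal governs)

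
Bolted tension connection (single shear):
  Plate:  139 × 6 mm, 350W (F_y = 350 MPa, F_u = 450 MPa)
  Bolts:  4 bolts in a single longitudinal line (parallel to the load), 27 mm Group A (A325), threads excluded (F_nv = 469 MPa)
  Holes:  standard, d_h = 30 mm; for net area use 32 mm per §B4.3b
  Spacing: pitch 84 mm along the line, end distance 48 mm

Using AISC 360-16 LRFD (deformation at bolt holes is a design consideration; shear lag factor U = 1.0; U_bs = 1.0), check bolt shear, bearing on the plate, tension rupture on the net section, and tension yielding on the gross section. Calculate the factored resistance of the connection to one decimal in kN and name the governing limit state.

Bolt shear: A_b = π(27)²/4 = 572.56 mm². φR_n = 0.75 × 469 × 572.56 × 4 × 1 = 805.6 kN.
Bearing (6 mm plate, F_u = 450 MPa): end bolts L_c = 48 − 30/2 = 33, R_n = min(1.2×33×6×450, 2.4×27×6×450) = 106.92 kN/bolt; interior L_c = 84 − 30 = 54, R_n = 174.96 kN/bolt. φR_n = 0.75 × (1×106.92 + 3×174.96) = 473.9 kN.
Tension rupture (net): A_n = (139 − 1×32)×6 = 642 mm² (U = 1.0, A_e = A_n). φR_n = 0.75 × 450 × 642 = 216.7 kN.
Tension yield (gross): A_g = 139×6 = 834 mm². φR_n = 0.90 × 350 × 834 = 262.7 kN.
Governing: min(805.6, 473.9, 216.7, 262.7) = 216.7 kN → net-section rupture.

216.7 kN (net-section rupture governs)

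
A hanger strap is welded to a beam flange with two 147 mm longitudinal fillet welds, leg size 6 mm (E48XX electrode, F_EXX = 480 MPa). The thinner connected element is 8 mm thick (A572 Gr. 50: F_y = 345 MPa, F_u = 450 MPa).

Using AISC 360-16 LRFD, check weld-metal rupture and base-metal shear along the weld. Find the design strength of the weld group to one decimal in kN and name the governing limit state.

Weld metal: throat = 0.707×6 = 4.242 mm, L = 2×147 = 294 mm. φR_n = 0.75 × 0.6 × 480 × 4.242 × 294 = 269.4 kN.
Base metal shear (8 mm plate): yield φR_n = 1.0×0.6×345×8×294 = 486.9 kN; rupture φR_n = 0.75×0.6×450×8×294 = 476.3 kN; take 476.3 kN (rupture).
Governing: min(269.4, 476.3) = 269.4 kN → weld metal.

269.4 kN (weld metal governs)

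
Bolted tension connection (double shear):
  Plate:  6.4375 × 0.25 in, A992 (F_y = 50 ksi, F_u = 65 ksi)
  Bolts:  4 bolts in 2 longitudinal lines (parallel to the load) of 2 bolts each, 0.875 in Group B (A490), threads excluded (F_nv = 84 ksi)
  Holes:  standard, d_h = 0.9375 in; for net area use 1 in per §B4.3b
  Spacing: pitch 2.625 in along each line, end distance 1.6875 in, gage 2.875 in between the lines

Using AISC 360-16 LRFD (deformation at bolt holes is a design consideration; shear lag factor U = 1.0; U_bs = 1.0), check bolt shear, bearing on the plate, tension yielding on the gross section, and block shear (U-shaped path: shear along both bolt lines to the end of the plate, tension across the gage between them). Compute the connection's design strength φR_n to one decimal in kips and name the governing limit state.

Bolt shear: A_b = π(0.875)²/4 = 0.60132 in². φR_n = 0.75 × 84 × 0.60132 × 4 × 2 = 303.1 kips.
Bearing (0.25 in plate, F_u = 65 ksi): end bolts L_c = 1.6875 − 0.9375/2 = 1.21875, R_n = min(1.2×1.21875×0.25×65, 2.4×0.875×0.25×65) = 23.766 kips/bolt; interior L_c = 2.625 − 0.9375 = 1.6875, R_n = 32.906 kips/bolt. φR_n = 0.75 × (2×23.766 + 2×32.906) = 85.0 kips.
Tension yield (gross): A_g = 6.4375×0.25 = 1.6094 in². φR_n = 0.90 × 50 × 1.6094 = 72.4 kips.
Block shear: shear path 2×[1.6875+1×2.625] = 2×4.3125 in, A_gv = 2.1563, A_nv = 2×(4.3125 − 1.5×1)×0.25 = 1.4063 in²; tension across gage: (2.875 − 1×1)×0.25 = 0.46875 in². R_n = min(0.6×65×1.4063, 0.6×50×2.1563) + 1.0×65×0.46875 = min(54.846, 64.689) + 30.469 = 85.315 kips. φR_n = 0.75 × 85.315 = 64.0 kips.
Governing: min(303.1, 85.0, 72.4, 64.0) = 64.0 kips → block shear.

64.0 kips (block shear governs)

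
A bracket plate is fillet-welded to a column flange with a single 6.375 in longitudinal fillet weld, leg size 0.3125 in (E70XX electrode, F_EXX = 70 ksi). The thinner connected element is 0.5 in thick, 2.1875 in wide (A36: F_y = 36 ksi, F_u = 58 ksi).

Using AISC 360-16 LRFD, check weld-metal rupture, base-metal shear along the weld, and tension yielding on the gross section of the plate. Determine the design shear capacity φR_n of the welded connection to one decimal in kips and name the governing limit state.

Weld metal: throat = 0.707×0.3125 = 0.22094 in, L = 6.375 in. φR_n = 0.75 × 0.6 × 70 × 0.22094 × 6.375 = 44.4 kips.
Base metal shear (0.5 in plate): yield φR_n = 1.0×0.6×36×0.5×6.375 = 68.9 kips; rupture φR_n = 0.75×0.6×58×0.5×6.375 = 83.2 kips; take 68.9 kips (yield).
Tension yield (gross): A_g = 2.1875×0.5 = 1.0938 in². φR_n = 0.90 × 36 × 1.0938 = 35.4 kips.
Governing: min(44.4, 68.9, 35.4) = 35.4 kips → gross-section yield.

35.4 kips (gross-section yield governs)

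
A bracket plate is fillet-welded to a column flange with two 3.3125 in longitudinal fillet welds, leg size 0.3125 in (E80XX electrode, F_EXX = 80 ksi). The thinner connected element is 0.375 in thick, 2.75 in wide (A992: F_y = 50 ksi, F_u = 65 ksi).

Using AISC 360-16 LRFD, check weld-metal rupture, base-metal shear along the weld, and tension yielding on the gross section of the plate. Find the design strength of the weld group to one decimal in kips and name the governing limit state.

46.4 kips (gross-section yield governs)

Weld metal: throat = 0.707×0.3125 = 0.22094 in, L = 2×3.3125 = 6.625 in. φR_n = 0.75 × 0.6 × 80 × 0.22094 × 6.625 = 52.7 kips.
Base metal shear (0.375 in plate): yield φR_n = 1.0×0.6×50×0.375×6.625 = 74.5 kips; rupture φR_n = 0.75×0.6×65×0.375×6.625 = 72.7 kips; take 72.7 kips (rupture).
Tension yield (gross): A_g = 2.75×0.375 = 1.0313 in². φR_n = 0.90 × 50 × 1.0313 = 46.4 kips.
Governing: min(52.7, 72.7, 46.4) = 46.4 kips → gross-section yield.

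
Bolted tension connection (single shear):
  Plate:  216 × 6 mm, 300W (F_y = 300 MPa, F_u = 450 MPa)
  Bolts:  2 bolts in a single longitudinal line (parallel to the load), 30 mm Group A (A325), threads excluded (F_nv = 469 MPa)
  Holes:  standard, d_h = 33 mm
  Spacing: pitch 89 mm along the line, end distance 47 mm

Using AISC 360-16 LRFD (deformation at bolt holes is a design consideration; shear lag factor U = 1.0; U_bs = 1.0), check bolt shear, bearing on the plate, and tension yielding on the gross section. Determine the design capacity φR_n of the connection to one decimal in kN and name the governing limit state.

210.2 kN (bearing governs)

Bolt shear: A_b = π(30)²/4 = 706.86 mm². φR_n = 0.75 × 469 × 706.86 × 2 × 1 = 497.3 kN.
Bearing (6 mm plate, F_u = 450 MPa): end bolts L_c = 47 − 33/2 = 30.5, R_n = min(1.2×30.5×6×450, 2.4×30×6×450) = 98.82 kN/bolt; interior L_c = 89 − 33 = 56, R_n = 181.44 kN/bolt. φR_n = 0.75 × (1×98.82 + 1×181.44) = 210.2 kN.
Tension yield (gross): A_g = 216×6 = 1296 mm². φR_n = 0.90 × 300 × 1296 = 349.9 kN.
Governing: min(497.3, 210.2, 349.9) = 210.2 kN → bearing.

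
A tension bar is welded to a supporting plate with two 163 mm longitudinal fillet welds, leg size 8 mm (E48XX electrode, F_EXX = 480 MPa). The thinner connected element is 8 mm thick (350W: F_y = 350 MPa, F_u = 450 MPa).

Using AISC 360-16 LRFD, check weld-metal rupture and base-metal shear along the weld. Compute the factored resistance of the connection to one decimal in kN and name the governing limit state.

Weld metal: throat = 0.707×8 = 5.656 mm, L = 2×163 = 326 mm. φR_n = 0.75 × 0.6 × 480 × 5.656 × 326 = 398.3 kN.
Base metal shear (8 mm plate): yield φR_n = 1.0×0.6×350×8×326 = 547.7 kN; rupture φR_n = 0.75×0.6×450×8×326 = 528.1 kN; take 528.1 kN (rupture).
Governing: min(398.3, 528.1) = 398.3 kN → weld metal.

398.3 kN (weld metal governs)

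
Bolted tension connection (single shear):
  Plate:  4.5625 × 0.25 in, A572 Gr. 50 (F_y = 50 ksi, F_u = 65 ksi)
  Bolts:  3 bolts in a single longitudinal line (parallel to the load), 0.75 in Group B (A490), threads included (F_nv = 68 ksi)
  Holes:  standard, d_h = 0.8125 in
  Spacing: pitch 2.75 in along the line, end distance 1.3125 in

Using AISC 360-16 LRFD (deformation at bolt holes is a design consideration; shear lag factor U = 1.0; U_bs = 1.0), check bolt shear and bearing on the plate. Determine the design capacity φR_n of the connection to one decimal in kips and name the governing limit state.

Bolt shear: A_b = π(0.75)²/4 = 0.44179 in². φR_n = 0.75 × 68 × 0.44179 × 3 × 1 = 67.6 kips.
Bearing (0.25 in plate, F_u = 65 ksi): end bolts L_c = 1.3125 − 0.8125/2 = 0.90625, R_n = min(1.2×0.90625×0.25×65, 2.4×0.75×0.25×65) = 17.672 kips/bolt; interior L_c = 2.75 − 0.8125 = 1.9375, R_n = 29.25 kips/bolt. φR_n = 0.75 × (1×17.672 + 2×29.25) = 57.1 kips.
Governing: min(67.6, 57.1) = 57.1 kips → bearing.

57.1 kips (bearing governs)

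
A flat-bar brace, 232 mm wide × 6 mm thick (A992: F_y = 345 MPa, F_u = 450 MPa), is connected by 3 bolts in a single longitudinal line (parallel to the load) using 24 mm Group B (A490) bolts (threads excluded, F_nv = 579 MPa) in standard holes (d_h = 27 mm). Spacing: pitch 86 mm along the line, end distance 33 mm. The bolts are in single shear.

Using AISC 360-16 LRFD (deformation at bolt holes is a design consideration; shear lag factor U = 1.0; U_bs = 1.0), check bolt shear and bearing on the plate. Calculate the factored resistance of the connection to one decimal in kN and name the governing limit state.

280.7 kN (bearing governs)

Bolt shear: A_b = π(24)²/4 = 452.39 mm². φR_n = 0.75 × 579 × 452.39 × 3 × 1 = 589.4 kN.
Bearing (6 mm plate, F_u = 450 MPa): end bolts L_c = 33 − 27/2 = 19.5, R_n = min(1.2×19.5×6×450, 2.4×24×6×450) = 63.18 kN/bolt; interior L_c = 86 − 27 = 59, R_n = 155.52 kN/bolt. φR_n = 0.75 × (1×63.18 + 2×155.52) = 280.7 kN.
Governing: min(589.4, 280.7) = 280.7 kN → bearing.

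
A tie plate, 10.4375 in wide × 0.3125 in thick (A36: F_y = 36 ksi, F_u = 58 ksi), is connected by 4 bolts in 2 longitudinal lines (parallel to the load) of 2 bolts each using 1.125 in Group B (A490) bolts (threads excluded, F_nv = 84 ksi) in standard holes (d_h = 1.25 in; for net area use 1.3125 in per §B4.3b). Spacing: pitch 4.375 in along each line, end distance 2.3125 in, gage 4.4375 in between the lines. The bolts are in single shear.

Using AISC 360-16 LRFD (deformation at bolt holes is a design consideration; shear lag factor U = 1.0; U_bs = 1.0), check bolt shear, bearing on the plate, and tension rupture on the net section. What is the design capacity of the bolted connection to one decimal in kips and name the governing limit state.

Bolt shear: A_b = π(1.125)²/4 = 0.99402 in². φR_n = 0.75 × 84 × 0.99402 × 4 × 1 = 250.5 kips.
Bearing (0.3125 in plate, F_u = 58 ksi): end bolts L_c = 2.3125 − 1.25/2 = 1.6875, R_n = min(1.2×1.6875×0.3125×58, 2.4×1.125×0.3125×58) = 36.703 kips/bolt; interior L_c = 4.375 − 1.25 = 3.125, R_n = 48.938 kips/bolt. φR_n = 0.75 × (2×36.703 + 2×48.938) = 128.5 kips.
Tension rupture (net): A_n = (10.4375 − 2×1.3125)×0.3125 = 2.4414 in² (U = 1.0, A_e = A_n). φR_n = 0.75 × 58 × 2.4414 = 106.2 kips.
Governing: min(250.5, 128.5, 106.2) = 106.2 kips → net-section rupture.

106.2 kips (net-section rupture governs)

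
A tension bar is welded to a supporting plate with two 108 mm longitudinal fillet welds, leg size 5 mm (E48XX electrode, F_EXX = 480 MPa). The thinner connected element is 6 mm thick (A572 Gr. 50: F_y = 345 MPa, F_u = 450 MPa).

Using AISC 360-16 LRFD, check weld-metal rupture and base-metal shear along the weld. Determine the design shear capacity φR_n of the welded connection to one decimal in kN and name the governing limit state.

Weld metal: throat = 0.707×5 = 3.535 mm, L = 2×108 = 216 mm. φR_n = 0.75 × 0.6 × 480 × 3.535 × 216 = 164.9 kN.
Base metal shear (6 mm plate): yield φR_n = 1.0×0.6×345×6×216 = 268.3 kN; rupture φR_n = 0.75×0.6×450×6×216 = 262.4 kN; take 262.4 kN (rupture).
Governing: min(164.9, 262.4) = 164.9 kN → weld metal.

164.9 kN (weld metal governs)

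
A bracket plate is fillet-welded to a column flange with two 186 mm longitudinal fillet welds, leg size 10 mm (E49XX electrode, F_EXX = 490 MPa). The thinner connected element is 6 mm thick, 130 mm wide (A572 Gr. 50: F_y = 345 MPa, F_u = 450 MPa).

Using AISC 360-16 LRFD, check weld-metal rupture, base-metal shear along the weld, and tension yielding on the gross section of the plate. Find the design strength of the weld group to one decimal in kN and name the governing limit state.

Weld metal: throat = 0.707×10 = 7.07 mm, L = 2×186 = 372 mm. φR_n = 0.75 × 0.6 × 490 × 7.07 × 372 = 579.9 kN.
Base metal shear (6 mm plate): yield φR_n = 1.0×0.6×345×6×372 = 462.0 kN; rupture φR_n = 0.75×0.6×450×6×372 = 452.0 kN; take 452.0 kN (rupture).
Tension yield (gross): A_g = 130×6 = 780 mm². φR_n = 0.90 × 345 × 780 = 242.2 kN.
Governing: min(579.9, 452.0, 242.2) = 242.2 kN → gross-section yield.

242.2 kN (gross-section yield governs)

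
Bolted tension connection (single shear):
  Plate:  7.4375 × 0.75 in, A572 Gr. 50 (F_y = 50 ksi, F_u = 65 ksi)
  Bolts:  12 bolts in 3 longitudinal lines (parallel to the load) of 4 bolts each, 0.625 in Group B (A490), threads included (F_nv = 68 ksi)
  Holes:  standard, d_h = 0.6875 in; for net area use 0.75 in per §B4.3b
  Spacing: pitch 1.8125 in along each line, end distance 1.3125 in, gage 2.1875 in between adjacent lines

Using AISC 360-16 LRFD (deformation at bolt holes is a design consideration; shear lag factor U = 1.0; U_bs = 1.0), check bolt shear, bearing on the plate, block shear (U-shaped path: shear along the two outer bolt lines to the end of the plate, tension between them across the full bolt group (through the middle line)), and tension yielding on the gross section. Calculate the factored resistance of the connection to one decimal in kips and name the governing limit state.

Bolt shear: A_b = π(0.625)²/4 = 0.3068 in². φR_n = 0.75 × 68 × 0.3068 × 12 × 1 = 187.8 kips.
Bearing (0.75 in plate, F_u = 65 ksi): end bolts L_c = 1.3125 − 0.6875/2 = 0.96875, R_n = min(1.2×0.96875×0.75×65, 2.4×0.625×0.75×65) = 56.672 kips/bolt; interior L_c = 1.8125 − 0.6875 = 1.125, R_n = 65.813 kips/bolt. φR_n = 0.75 × (3×56.672 + 9×65.813) = 571.7 kips.
Block shear: shear path 2×[1.3125+3×1.8125] = 2×6.75 in, A_gv = 10.125, A_nv = 2×(6.75 − 3.5×0.75)×0.75 = 6.1875 in²; tension across gage: (4.375 − 2×0.75)×0.75 = 2.1563 in². R_n = min(0.6×65×6.1875, 0.6×50×10.125) + 1.0×65×2.1563 = min(241.31, 303.75) + 140.16 = 381.47 kips. φR_n = 0.75 × 381.47 = 286.1 kips.
Tension yield (gross): A_g = 7.4375×0.75 = 5.5781 in². φR_n = 0.90 × 50 × 5.5781 = 251.0 kips.
Governing: min(187.8, 571.7, 286.1, 251.0) = 187.8 kips → bolt shear.

187.8 kips (bolt shear governs)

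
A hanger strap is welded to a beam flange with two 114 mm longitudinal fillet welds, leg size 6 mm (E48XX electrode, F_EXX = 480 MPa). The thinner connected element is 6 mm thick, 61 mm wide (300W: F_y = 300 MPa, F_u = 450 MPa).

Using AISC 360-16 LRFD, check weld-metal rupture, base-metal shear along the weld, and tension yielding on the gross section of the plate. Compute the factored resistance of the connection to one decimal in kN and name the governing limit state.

98.8 kN (gross-section yield governs)

Weld metal: throat = 0.707×6 = 4.242 mm, L = 2×114 = 228 mm. φR_n = 0.75 × 0.6 × 480 × 4.242 × 228 = 208.9 kN.
Base metal shear (6 mm plate): yield φR_n = 1.0×0.6×300×6×228 = 246.2 kN; rupture φR_n = 0.75×0.6×450×6×228 = 277.0 kN; take 246.2 kN (yield).
Tension yield (gross): A_g = 61×6 = 366 mm². φR_n = 0.90 × 300 × 366 = 98.8 kN.
Governing: min(208.9, 246.2, 98.8) = 98.8 kN → gross-section yield.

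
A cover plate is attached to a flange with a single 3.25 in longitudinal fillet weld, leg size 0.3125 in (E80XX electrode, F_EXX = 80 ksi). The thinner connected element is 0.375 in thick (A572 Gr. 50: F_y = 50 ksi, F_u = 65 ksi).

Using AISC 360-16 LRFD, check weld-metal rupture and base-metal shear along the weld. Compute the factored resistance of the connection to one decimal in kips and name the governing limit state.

Weld metal: throat = 0.707×0.3125 = 0.22094 in, L = 3.25 in. φR_n = 0.75 × 0.6 × 80 × 0.22094 × 3.25 = 25.8 kips.
Base metal shear (0.375 in plate): yield φR_n = 1.0×0.6×50×0.375×3.25 = 36.6 kips; rupture φR_n = 0.75×0.6×65×0.375×3.25 = 35.6 kips; take 35.6 kips (rupture).
Governing: min(25.8, 35.6) = 25.8 kips → weld metal.

25.8 kips (weld metal governs)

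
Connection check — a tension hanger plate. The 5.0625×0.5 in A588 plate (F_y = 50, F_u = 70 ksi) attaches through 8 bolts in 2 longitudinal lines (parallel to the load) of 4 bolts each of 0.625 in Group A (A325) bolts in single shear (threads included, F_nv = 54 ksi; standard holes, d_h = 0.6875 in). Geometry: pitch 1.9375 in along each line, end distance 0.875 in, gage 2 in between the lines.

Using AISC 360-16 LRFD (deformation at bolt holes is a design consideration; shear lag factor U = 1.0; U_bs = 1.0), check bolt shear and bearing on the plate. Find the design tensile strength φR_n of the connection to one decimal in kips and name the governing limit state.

99.4 kips (bolt shear governs)

Bolt shear: A_b = π(0.625)²/4 = 0.3068 in². φR_n = 0.75 × 54 × 0.3068 × 8 × 1 = 99.4 kips.
Bearing (0.5 in plate, F_u = 70 ksi): end bolts L_c = 0.875 − 0.6875/2 = 0.53125, R_n = min(1.2×0.53125×0.5×70, 2.4×0.625×0.5×70) = 22.313 kips/bolt; interior L_c = 1.9375 − 0.6875 = 1.25, R_n = 52.5 kips/bolt. φR_n = 0.75 × (2×22.313 + 6×52.5) = 269.7 kips.
Governing: min(99.4, 269.7) = 99.4 kips → bolt shear.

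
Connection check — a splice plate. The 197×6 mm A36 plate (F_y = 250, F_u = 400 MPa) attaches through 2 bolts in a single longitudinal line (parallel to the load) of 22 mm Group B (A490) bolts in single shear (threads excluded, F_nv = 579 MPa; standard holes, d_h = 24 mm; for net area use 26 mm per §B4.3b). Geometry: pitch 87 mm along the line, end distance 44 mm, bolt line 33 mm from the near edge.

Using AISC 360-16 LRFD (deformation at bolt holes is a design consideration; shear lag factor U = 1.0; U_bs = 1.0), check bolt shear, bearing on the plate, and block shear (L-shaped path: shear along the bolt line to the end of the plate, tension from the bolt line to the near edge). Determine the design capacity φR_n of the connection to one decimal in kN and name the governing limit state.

Bolt shear: A_b = π(22)²/4 = 380.13 mm². φR_n = 0.75 × 579 × 380.13 × 2 × 1 = 330.1 kN.
Bearing (6 mm plate, F_u = 400 MPa): end bolts L_c = 44 − 24/2 = 32, R_n = min(1.2×32×6×400, 2.4×22×6×400) = 92.16 kN/bolt; interior L_c = 87 − 24 = 63, R_n = 126.72 kN/bolt. φR_n = 0.75 × (1×92.16 + 1×126.72) = 164.2 kN.
Block shear: shear path 1×[44+1×87] = 1×131 mm, A_gv = 786, A_nv = 1×(131 − 1.5×26)×6 = 552 mm²; tension to near edge: (33 − 0.5×26)×6 = 120 mm². R_n = min(0.6×400×552, 0.6×250×786) + 1.0×400×120 = min(132.48, 117.9) + 48 = 165.9 kN. φR_n = 0.75 × 165.9 = 124.4 kN.
Governing: min(330.1, 164.2, 124.4) = 124.4 kN → block shear.

124.4 kN (block shear governs)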